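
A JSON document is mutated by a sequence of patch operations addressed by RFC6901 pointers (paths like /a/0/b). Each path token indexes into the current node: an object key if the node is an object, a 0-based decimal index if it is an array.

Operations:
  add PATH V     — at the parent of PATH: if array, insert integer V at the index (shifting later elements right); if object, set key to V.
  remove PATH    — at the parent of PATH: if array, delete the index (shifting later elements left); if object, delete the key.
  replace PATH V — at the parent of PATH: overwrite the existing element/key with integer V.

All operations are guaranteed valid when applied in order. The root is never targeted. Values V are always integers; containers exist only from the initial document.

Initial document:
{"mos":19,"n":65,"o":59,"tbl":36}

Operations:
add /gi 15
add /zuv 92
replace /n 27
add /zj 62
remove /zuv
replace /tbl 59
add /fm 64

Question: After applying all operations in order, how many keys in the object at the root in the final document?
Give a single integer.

After op 1 (add /gi 15): {"gi":15,"mos":19,"n":65,"o":59,"tbl":36}
After op 2 (add /zuv 92): {"gi":15,"mos":19,"n":65,"o":59,"tbl":36,"zuv":92}
After op 3 (replace /n 27): {"gi":15,"mos":19,"n":27,"o":59,"tbl":36,"zuv":92}
After op 4 (add /zj 62): {"gi":15,"mos":19,"n":27,"o":59,"tbl":36,"zj":62,"zuv":92}
After op 5 (remove /zuv): {"gi":15,"mos":19,"n":27,"o":59,"tbl":36,"zj":62}
After op 6 (replace /tbl 59): {"gi":15,"mos":19,"n":27,"o":59,"tbl":59,"zj":62}
After op 7 (add /fm 64): {"fm":64,"gi":15,"mos":19,"n":27,"o":59,"tbl":59,"zj":62}
Size at the root: 7

Answer: 7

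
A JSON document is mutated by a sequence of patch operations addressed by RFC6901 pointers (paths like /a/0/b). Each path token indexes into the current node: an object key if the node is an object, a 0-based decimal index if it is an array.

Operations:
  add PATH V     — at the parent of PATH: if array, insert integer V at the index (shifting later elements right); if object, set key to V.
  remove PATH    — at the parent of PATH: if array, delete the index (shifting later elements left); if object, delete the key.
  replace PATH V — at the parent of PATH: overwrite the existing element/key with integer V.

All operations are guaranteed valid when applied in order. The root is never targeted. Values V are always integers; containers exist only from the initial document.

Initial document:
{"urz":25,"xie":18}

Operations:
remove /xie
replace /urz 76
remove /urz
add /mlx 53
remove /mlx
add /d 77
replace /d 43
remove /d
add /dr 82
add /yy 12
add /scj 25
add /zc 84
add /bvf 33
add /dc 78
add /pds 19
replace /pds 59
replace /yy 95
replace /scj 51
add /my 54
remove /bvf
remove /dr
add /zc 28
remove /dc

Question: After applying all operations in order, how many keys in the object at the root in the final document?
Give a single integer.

Answer: 5

Derivation:
After op 1 (remove /xie): {"urz":25}
After op 2 (replace /urz 76): {"urz":76}
After op 3 (remove /urz): {}
After op 4 (add /mlx 53): {"mlx":53}
After op 5 (remove /mlx): {}
After op 6 (add /d 77): {"d":77}
After op 7 (replace /d 43): {"d":43}
After op 8 (remove /d): {}
After op 9 (add /dr 82): {"dr":82}
After op 10 (add /yy 12): {"dr":82,"yy":12}
After op 11 (add /scj 25): {"dr":82,"scj":25,"yy":12}
After op 12 (add /zc 84): {"dr":82,"scj":25,"yy":12,"zc":84}
After op 13 (add /bvf 33): {"bvf":33,"dr":82,"scj":25,"yy":12,"zc":84}
After op 14 (add /dc 78): {"bvf":33,"dc":78,"dr":82,"scj":25,"yy":12,"zc":84}
After op 15 (add /pds 19): {"bvf":33,"dc":78,"dr":82,"pds":19,"scj":25,"yy":12,"zc":84}
After op 16 (replace /pds 59): {"bvf":33,"dc":78,"dr":82,"pds":59,"scj":25,"yy":12,"zc":84}
After op 17 (replace /yy 95): {"bvf":33,"dc":78,"dr":82,"pds":59,"scj":25,"yy":95,"zc":84}
After op 18 (replace /scj 51): {"bvf":33,"dc":78,"dr":82,"pds":59,"scj":51,"yy":95,"zc":84}
After op 19 (add /my 54): {"bvf":33,"dc":78,"dr":82,"my":54,"pds":59,"scj":51,"yy":95,"zc":84}
After op 20 (remove /bvf): {"dc":78,"dr":82,"my":54,"pds":59,"scj":51,"yy":95,"zc":84}
After op 21 (remove /dr): {"dc":78,"my":54,"pds":59,"scj":51,"yy":95,"zc":84}
After op 22 (add /zc 28): {"dc":78,"my":54,"pds":59,"scj":51,"yy":95,"zc":28}
After op 23 (remove /dc): {"my":54,"pds":59,"scj":51,"yy":95,"zc":28}
Size at the root: 5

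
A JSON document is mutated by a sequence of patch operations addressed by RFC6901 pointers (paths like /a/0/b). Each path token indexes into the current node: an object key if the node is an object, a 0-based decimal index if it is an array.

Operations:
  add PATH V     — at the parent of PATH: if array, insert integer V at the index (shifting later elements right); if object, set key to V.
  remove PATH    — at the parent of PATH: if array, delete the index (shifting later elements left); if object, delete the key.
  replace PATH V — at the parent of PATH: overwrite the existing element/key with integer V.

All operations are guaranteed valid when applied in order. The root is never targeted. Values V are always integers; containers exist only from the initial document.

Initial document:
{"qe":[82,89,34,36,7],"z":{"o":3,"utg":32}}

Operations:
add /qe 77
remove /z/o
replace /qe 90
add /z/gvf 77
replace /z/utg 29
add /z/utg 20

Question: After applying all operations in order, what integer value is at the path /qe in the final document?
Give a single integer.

Answer: 90

Derivation:
After op 1 (add /qe 77): {"qe":77,"z":{"o":3,"utg":32}}
After op 2 (remove /z/o): {"qe":77,"z":{"utg":32}}
After op 3 (replace /qe 90): {"qe":90,"z":{"utg":32}}
After op 4 (add /z/gvf 77): {"qe":90,"z":{"gvf":77,"utg":32}}
After op 5 (replace /z/utg 29): {"qe":90,"z":{"gvf":77,"utg":29}}
After op 6 (add /z/utg 20): {"qe":90,"z":{"gvf":77,"utg":20}}
Value at /qe: 90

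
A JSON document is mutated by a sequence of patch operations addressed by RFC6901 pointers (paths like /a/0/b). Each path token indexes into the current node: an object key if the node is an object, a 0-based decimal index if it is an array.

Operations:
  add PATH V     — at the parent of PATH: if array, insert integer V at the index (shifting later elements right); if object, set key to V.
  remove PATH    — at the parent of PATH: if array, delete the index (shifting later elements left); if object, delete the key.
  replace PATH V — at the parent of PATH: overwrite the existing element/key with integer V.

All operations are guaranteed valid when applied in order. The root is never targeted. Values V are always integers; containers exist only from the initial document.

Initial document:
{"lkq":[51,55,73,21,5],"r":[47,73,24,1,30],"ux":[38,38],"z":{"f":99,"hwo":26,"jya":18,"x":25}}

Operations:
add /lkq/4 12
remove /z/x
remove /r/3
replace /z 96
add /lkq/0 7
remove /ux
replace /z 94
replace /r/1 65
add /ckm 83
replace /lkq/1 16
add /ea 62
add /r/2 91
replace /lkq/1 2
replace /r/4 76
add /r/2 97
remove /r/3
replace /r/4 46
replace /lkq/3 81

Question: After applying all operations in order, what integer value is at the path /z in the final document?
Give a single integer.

After op 1 (add /lkq/4 12): {"lkq":[51,55,73,21,12,5],"r":[47,73,24,1,30],"ux":[38,38],"z":{"f":99,"hwo":26,"jya":18,"x":25}}
After op 2 (remove /z/x): {"lkq":[51,55,73,21,12,5],"r":[47,73,24,1,30],"ux":[38,38],"z":{"f":99,"hwo":26,"jya":18}}
After op 3 (remove /r/3): {"lkq":[51,55,73,21,12,5],"r":[47,73,24,30],"ux":[38,38],"z":{"f":99,"hwo":26,"jya":18}}
After op 4 (replace /z 96): {"lkq":[51,55,73,21,12,5],"r":[47,73,24,30],"ux":[38,38],"z":96}
After op 5 (add /lkq/0 7): {"lkq":[7,51,55,73,21,12,5],"r":[47,73,24,30],"ux":[38,38],"z":96}
After op 6 (remove /ux): {"lkq":[7,51,55,73,21,12,5],"r":[47,73,24,30],"z":96}
After op 7 (replace /z 94): {"lkq":[7,51,55,73,21,12,5],"r":[47,73,24,30],"z":94}
After op 8 (replace /r/1 65): {"lkq":[7,51,55,73,21,12,5],"r":[47,65,24,30],"z":94}
After op 9 (add /ckm 83): {"ckm":83,"lkq":[7,51,55,73,21,12,5],"r":[47,65,24,30],"z":94}
After op 10 (replace /lkq/1 16): {"ckm":83,"lkq":[7,16,55,73,21,12,5],"r":[47,65,24,30],"z":94}
After op 11 (add /ea 62): {"ckm":83,"ea":62,"lkq":[7,16,55,73,21,12,5],"r":[47,65,24,30],"z":94}
After op 12 (add /r/2 91): {"ckm":83,"ea":62,"lkq":[7,16,55,73,21,12,5],"r":[47,65,91,24,30],"z":94}
After op 13 (replace /lkq/1 2): {"ckm":83,"ea":62,"lkq":[7,2,55,73,21,12,5],"r":[47,65,91,24,30],"z":94}
After op 14 (replace /r/4 76): {"ckm":83,"ea":62,"lkq":[7,2,55,73,21,12,5],"r":[47,65,91,24,76],"z":94}
After op 15 (add /r/2 97): {"ckm":83,"ea":62,"lkq":[7,2,55,73,21,12,5],"r":[47,65,97,91,24,76],"z":94}
After op 16 (remove /r/3): {"ckm":83,"ea":62,"lkq":[7,2,55,73,21,12,5],"r":[47,65,97,24,76],"z":94}
After op 17 (replace /r/4 46): {"ckm":83,"ea":62,"lkq":[7,2,55,73,21,12,5],"r":[47,65,97,24,46],"z":94}
After op 18 (replace /lkq/3 81): {"ckm":83,"ea":62,"lkq":[7,2,55,81,21,12,5],"r":[47,65,97,24,46],"z":94}
Value at /z: 94

Answer: 94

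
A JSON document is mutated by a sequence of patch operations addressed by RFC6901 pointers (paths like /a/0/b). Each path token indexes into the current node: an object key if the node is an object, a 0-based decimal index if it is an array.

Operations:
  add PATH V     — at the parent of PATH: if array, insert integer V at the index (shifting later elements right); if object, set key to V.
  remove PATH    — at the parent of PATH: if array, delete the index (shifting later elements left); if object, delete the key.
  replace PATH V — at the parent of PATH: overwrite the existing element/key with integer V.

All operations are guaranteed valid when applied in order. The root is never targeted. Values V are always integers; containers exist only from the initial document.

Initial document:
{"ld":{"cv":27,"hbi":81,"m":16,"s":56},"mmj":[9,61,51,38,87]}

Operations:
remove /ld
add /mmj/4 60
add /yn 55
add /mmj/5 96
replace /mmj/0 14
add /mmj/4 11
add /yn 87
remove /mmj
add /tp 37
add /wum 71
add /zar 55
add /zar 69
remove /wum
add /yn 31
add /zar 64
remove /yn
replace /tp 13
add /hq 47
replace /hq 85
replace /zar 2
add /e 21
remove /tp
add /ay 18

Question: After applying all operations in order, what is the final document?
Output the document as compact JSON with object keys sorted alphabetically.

After op 1 (remove /ld): {"mmj":[9,61,51,38,87]}
After op 2 (add /mmj/4 60): {"mmj":[9,61,51,38,60,87]}
After op 3 (add /yn 55): {"mmj":[9,61,51,38,60,87],"yn":55}
After op 4 (add /mmj/5 96): {"mmj":[9,61,51,38,60,96,87],"yn":55}
After op 5 (replace /mmj/0 14): {"mmj":[14,61,51,38,60,96,87],"yn":55}
After op 6 (add /mmj/4 11): {"mmj":[14,61,51,38,11,60,96,87],"yn":55}
After op 7 (add /yn 87): {"mmj":[14,61,51,38,11,60,96,87],"yn":87}
After op 8 (remove /mmj): {"yn":87}
After op 9 (add /tp 37): {"tp":37,"yn":87}
After op 10 (add /wum 71): {"tp":37,"wum":71,"yn":87}
After op 11 (add /zar 55): {"tp":37,"wum":71,"yn":87,"zar":55}
After op 12 (add /zar 69): {"tp":37,"wum":71,"yn":87,"zar":69}
After op 13 (remove /wum): {"tp":37,"yn":87,"zar":69}
After op 14 (add /yn 31): {"tp":37,"yn":31,"zar":69}
After op 15 (add /zar 64): {"tp":37,"yn":31,"zar":64}
After op 16 (remove /yn): {"tp":37,"zar":64}
After op 17 (replace /tp 13): {"tp":13,"zar":64}
After op 18 (add /hq 47): {"hq":47,"tp":13,"zar":64}
After op 19 (replace /hq 85): {"hq":85,"tp":13,"zar":64}
After op 20 (replace /zar 2): {"hq":85,"tp":13,"zar":2}
After op 21 (add /e 21): {"e":21,"hq":85,"tp":13,"zar":2}
After op 22 (remove /tp): {"e":21,"hq":85,"zar":2}
After op 23 (add /ay 18): {"ay":18,"e":21,"hq":85,"zar":2}

Answer: {"ay":18,"e":21,"hq":85,"zar":2}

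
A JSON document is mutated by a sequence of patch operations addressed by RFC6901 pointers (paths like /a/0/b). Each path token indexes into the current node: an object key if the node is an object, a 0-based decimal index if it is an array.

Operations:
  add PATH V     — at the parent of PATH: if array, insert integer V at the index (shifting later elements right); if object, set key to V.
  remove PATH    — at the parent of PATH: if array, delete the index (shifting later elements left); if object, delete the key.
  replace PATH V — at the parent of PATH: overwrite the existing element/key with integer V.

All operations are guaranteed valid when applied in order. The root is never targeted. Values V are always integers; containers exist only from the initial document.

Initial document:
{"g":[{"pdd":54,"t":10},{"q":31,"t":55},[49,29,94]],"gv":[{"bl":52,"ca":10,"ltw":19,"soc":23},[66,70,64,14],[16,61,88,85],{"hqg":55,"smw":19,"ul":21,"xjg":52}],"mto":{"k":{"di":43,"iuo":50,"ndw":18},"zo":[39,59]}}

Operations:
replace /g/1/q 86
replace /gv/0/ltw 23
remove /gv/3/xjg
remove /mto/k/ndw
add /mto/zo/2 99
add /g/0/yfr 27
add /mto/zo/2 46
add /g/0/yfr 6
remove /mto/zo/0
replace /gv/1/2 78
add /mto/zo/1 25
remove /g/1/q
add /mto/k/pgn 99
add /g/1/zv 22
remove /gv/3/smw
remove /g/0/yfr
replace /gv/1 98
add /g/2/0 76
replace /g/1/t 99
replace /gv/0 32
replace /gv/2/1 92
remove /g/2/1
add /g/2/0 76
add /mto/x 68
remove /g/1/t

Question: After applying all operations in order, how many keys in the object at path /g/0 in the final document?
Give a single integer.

After op 1 (replace /g/1/q 86): {"g":[{"pdd":54,"t":10},{"q":86,"t":55},[49,29,94]],"gv":[{"bl":52,"ca":10,"ltw":19,"soc":23},[66,70,64,14],[16,61,88,85],{"hqg":55,"smw":19,"ul":21,"xjg":52}],"mto":{"k":{"di":43,"iuo":50,"ndw":18},"zo":[39,59]}}
After op 2 (replace /gv/0/ltw 23): {"g":[{"pdd":54,"t":10},{"q":86,"t":55},[49,29,94]],"gv":[{"bl":52,"ca":10,"ltw":23,"soc":23},[66,70,64,14],[16,61,88,85],{"hqg":55,"smw":19,"ul":21,"xjg":52}],"mto":{"k":{"di":43,"iuo":50,"ndw":18},"zo":[39,59]}}
After op 3 (remove /gv/3/xjg): {"g":[{"pdd":54,"t":10},{"q":86,"t":55},[49,29,94]],"gv":[{"bl":52,"ca":10,"ltw":23,"soc":23},[66,70,64,14],[16,61,88,85],{"hqg":55,"smw":19,"ul":21}],"mto":{"k":{"di":43,"iuo":50,"ndw":18},"zo":[39,59]}}
After op 4 (remove /mto/k/ndw): {"g":[{"pdd":54,"t":10},{"q":86,"t":55},[49,29,94]],"gv":[{"bl":52,"ca":10,"ltw":23,"soc":23},[66,70,64,14],[16,61,88,85],{"hqg":55,"smw":19,"ul":21}],"mto":{"k":{"di":43,"iuo":50},"zo":[39,59]}}
After op 5 (add /mto/zo/2 99): {"g":[{"pdd":54,"t":10},{"q":86,"t":55},[49,29,94]],"gv":[{"bl":52,"ca":10,"ltw":23,"soc":23},[66,70,64,14],[16,61,88,85],{"hqg":55,"smw":19,"ul":21}],"mto":{"k":{"di":43,"iuo":50},"zo":[39,59,99]}}
After op 6 (add /g/0/yfr 27): {"g":[{"pdd":54,"t":10,"yfr":27},{"q":86,"t":55},[49,29,94]],"gv":[{"bl":52,"ca":10,"ltw":23,"soc":23},[66,70,64,14],[16,61,88,85],{"hqg":55,"smw":19,"ul":21}],"mto":{"k":{"di":43,"iuo":50},"zo":[39,59,99]}}
After op 7 (add /mto/zo/2 46): {"g":[{"pdd":54,"t":10,"yfr":27},{"q":86,"t":55},[49,29,94]],"gv":[{"bl":52,"ca":10,"ltw":23,"soc":23},[66,70,64,14],[16,61,88,85],{"hqg":55,"smw":19,"ul":21}],"mto":{"k":{"di":43,"iuo":50},"zo":[39,59,46,99]}}
After op 8 (add /g/0/yfr 6): {"g":[{"pdd":54,"t":10,"yfr":6},{"q":86,"t":55},[49,29,94]],"gv":[{"bl":52,"ca":10,"ltw":23,"soc":23},[66,70,64,14],[16,61,88,85],{"hqg":55,"smw":19,"ul":21}],"mto":{"k":{"di":43,"iuo":50},"zo":[39,59,46,99]}}
After op 9 (remove /mto/zo/0): {"g":[{"pdd":54,"t":10,"yfr":6},{"q":86,"t":55},[49,29,94]],"gv":[{"bl":52,"ca":10,"ltw":23,"soc":23},[66,70,64,14],[16,61,88,85],{"hqg":55,"smw":19,"ul":21}],"mto":{"k":{"di":43,"iuo":50},"zo":[59,46,99]}}
After op 10 (replace /gv/1/2 78): {"g":[{"pdd":54,"t":10,"yfr":6},{"q":86,"t":55},[49,29,94]],"gv":[{"bl":52,"ca":10,"ltw":23,"soc":23},[66,70,78,14],[16,61,88,85],{"hqg":55,"smw":19,"ul":21}],"mto":{"k":{"di":43,"iuo":50},"zo":[59,46,99]}}
After op 11 (add /mto/zo/1 25): {"g":[{"pdd":54,"t":10,"yfr":6},{"q":86,"t":55},[49,29,94]],"gv":[{"bl":52,"ca":10,"ltw":23,"soc":23},[66,70,78,14],[16,61,88,85],{"hqg":55,"smw":19,"ul":21}],"mto":{"k":{"di":43,"iuo":50},"zo":[59,25,46,99]}}
After op 12 (remove /g/1/q): {"g":[{"pdd":54,"t":10,"yfr":6},{"t":55},[49,29,94]],"gv":[{"bl":52,"ca":10,"ltw":23,"soc":23},[66,70,78,14],[16,61,88,85],{"hqg":55,"smw":19,"ul":21}],"mto":{"k":{"di":43,"iuo":50},"zo":[59,25,46,99]}}
After op 13 (add /mto/k/pgn 99): {"g":[{"pdd":54,"t":10,"yfr":6},{"t":55},[49,29,94]],"gv":[{"bl":52,"ca":10,"ltw":23,"soc":23},[66,70,78,14],[16,61,88,85],{"hqg":55,"smw":19,"ul":21}],"mto":{"k":{"di":43,"iuo":50,"pgn":99},"zo":[59,25,46,99]}}
After op 14 (add /g/1/zv 22): {"g":[{"pdd":54,"t":10,"yfr":6},{"t":55,"zv":22},[49,29,94]],"gv":[{"bl":52,"ca":10,"ltw":23,"soc":23},[66,70,78,14],[16,61,88,85],{"hqg":55,"smw":19,"ul":21}],"mto":{"k":{"di":43,"iuo":50,"pgn":99},"zo":[59,25,46,99]}}
After op 15 (remove /gv/3/smw): {"g":[{"pdd":54,"t":10,"yfr":6},{"t":55,"zv":22},[49,29,94]],"gv":[{"bl":52,"ca":10,"ltw":23,"soc":23},[66,70,78,14],[16,61,88,85],{"hqg":55,"ul":21}],"mto":{"k":{"di":43,"iuo":50,"pgn":99},"zo":[59,25,46,99]}}
After op 16 (remove /g/0/yfr): {"g":[{"pdd":54,"t":10},{"t":55,"zv":22},[49,29,94]],"gv":[{"bl":52,"ca":10,"ltw":23,"soc":23},[66,70,78,14],[16,61,88,85],{"hqg":55,"ul":21}],"mto":{"k":{"di":43,"iuo":50,"pgn":99},"zo":[59,25,46,99]}}
After op 17 (replace /gv/1 98): {"g":[{"pdd":54,"t":10},{"t":55,"zv":22},[49,29,94]],"gv":[{"bl":52,"ca":10,"ltw":23,"soc":23},98,[16,61,88,85],{"hqg":55,"ul":21}],"mto":{"k":{"di":43,"iuo":50,"pgn":99},"zo":[59,25,46,99]}}
After op 18 (add /g/2/0 76): {"g":[{"pdd":54,"t":10},{"t":55,"zv":22},[76,49,29,94]],"gv":[{"bl":52,"ca":10,"ltw":23,"soc":23},98,[16,61,88,85],{"hqg":55,"ul":21}],"mto":{"k":{"di":43,"iuo":50,"pgn":99},"zo":[59,25,46,99]}}
After op 19 (replace /g/1/t 99): {"g":[{"pdd":54,"t":10},{"t":99,"zv":22},[76,49,29,94]],"gv":[{"bl":52,"ca":10,"ltw":23,"soc":23},98,[16,61,88,85],{"hqg":55,"ul":21}],"mto":{"k":{"di":43,"iuo":50,"pgn":99},"zo":[59,25,46,99]}}
After op 20 (replace /gv/0 32): {"g":[{"pdd":54,"t":10},{"t":99,"zv":22},[76,49,29,94]],"gv":[32,98,[16,61,88,85],{"hqg":55,"ul":21}],"mto":{"k":{"di":43,"iuo":50,"pgn":99},"zo":[59,25,46,99]}}
After op 21 (replace /gv/2/1 92): {"g":[{"pdd":54,"t":10},{"t":99,"zv":22},[76,49,29,94]],"gv":[32,98,[16,92,88,85],{"hqg":55,"ul":21}],"mto":{"k":{"di":43,"iuo":50,"pgn":99},"zo":[59,25,46,99]}}
After op 22 (remove /g/2/1): {"g":[{"pdd":54,"t":10},{"t":99,"zv":22},[76,29,94]],"gv":[32,98,[16,92,88,85],{"hqg":55,"ul":21}],"mto":{"k":{"di":43,"iuo":50,"pgn":99},"zo":[59,25,46,99]}}
After op 23 (add /g/2/0 76): {"g":[{"pdd":54,"t":10},{"t":99,"zv":22},[76,76,29,94]],"gv":[32,98,[16,92,88,85],{"hqg":55,"ul":21}],"mto":{"k":{"di":43,"iuo":50,"pgn":99},"zo":[59,25,46,99]}}
After op 24 (add /mto/x 68): {"g":[{"pdd":54,"t":10},{"t":99,"zv":22},[76,76,29,94]],"gv":[32,98,[16,92,88,85],{"hqg":55,"ul":21}],"mto":{"k":{"di":43,"iuo":50,"pgn":99},"x":68,"zo":[59,25,46,99]}}
After op 25 (remove /g/1/t): {"g":[{"pdd":54,"t":10},{"zv":22},[76,76,29,94]],"gv":[32,98,[16,92,88,85],{"hqg":55,"ul":21}],"mto":{"k":{"di":43,"iuo":50,"pgn":99},"x":68,"zo":[59,25,46,99]}}
Size at path /g/0: 2

Answer: 2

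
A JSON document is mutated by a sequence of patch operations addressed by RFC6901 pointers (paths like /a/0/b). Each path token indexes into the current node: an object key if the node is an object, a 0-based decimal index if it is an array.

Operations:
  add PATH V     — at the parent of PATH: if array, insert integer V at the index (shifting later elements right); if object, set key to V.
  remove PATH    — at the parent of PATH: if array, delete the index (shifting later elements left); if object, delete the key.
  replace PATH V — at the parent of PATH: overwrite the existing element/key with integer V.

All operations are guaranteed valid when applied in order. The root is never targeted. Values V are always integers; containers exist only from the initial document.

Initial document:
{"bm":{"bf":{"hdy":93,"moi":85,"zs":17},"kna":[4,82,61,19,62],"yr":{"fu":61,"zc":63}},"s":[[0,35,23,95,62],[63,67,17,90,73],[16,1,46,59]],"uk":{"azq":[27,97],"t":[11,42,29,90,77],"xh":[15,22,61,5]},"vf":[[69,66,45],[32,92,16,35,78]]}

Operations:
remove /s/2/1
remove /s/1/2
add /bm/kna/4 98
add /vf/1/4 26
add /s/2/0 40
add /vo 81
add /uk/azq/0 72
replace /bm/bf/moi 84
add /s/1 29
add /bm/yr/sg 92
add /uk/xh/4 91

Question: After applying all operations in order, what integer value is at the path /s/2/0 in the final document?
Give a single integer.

Answer: 63

Derivation:
After op 1 (remove /s/2/1): {"bm":{"bf":{"hdy":93,"moi":85,"zs":17},"kna":[4,82,61,19,62],"yr":{"fu":61,"zc":63}},"s":[[0,35,23,95,62],[63,67,17,90,73],[16,46,59]],"uk":{"azq":[27,97],"t":[11,42,29,90,77],"xh":[15,22,61,5]},"vf":[[69,66,45],[32,92,16,35,78]]}
After op 2 (remove /s/1/2): {"bm":{"bf":{"hdy":93,"moi":85,"zs":17},"kna":[4,82,61,19,62],"yr":{"fu":61,"zc":63}},"s":[[0,35,23,95,62],[63,67,90,73],[16,46,59]],"uk":{"azq":[27,97],"t":[11,42,29,90,77],"xh":[15,22,61,5]},"vf":[[69,66,45],[32,92,16,35,78]]}
After op 3 (add /bm/kna/4 98): {"bm":{"bf":{"hdy":93,"moi":85,"zs":17},"kna":[4,82,61,19,98,62],"yr":{"fu":61,"zc":63}},"s":[[0,35,23,95,62],[63,67,90,73],[16,46,59]],"uk":{"azq":[27,97],"t":[11,42,29,90,77],"xh":[15,22,61,5]},"vf":[[69,66,45],[32,92,16,35,78]]}
After op 4 (add /vf/1/4 26): {"bm":{"bf":{"hdy":93,"moi":85,"zs":17},"kna":[4,82,61,19,98,62],"yr":{"fu":61,"zc":63}},"s":[[0,35,23,95,62],[63,67,90,73],[16,46,59]],"uk":{"azq":[27,97],"t":[11,42,29,90,77],"xh":[15,22,61,5]},"vf":[[69,66,45],[32,92,16,35,26,78]]}
After op 5 (add /s/2/0 40): {"bm":{"bf":{"hdy":93,"moi":85,"zs":17},"kna":[4,82,61,19,98,62],"yr":{"fu":61,"zc":63}},"s":[[0,35,23,95,62],[63,67,90,73],[40,16,46,59]],"uk":{"azq":[27,97],"t":[11,42,29,90,77],"xh":[15,22,61,5]},"vf":[[69,66,45],[32,92,16,35,26,78]]}
After op 6 (add /vo 81): {"bm":{"bf":{"hdy":93,"moi":85,"zs":17},"kna":[4,82,61,19,98,62],"yr":{"fu":61,"zc":63}},"s":[[0,35,23,95,62],[63,67,90,73],[40,16,46,59]],"uk":{"azq":[27,97],"t":[11,42,29,90,77],"xh":[15,22,61,5]},"vf":[[69,66,45],[32,92,16,35,26,78]],"vo":81}
After op 7 (add /uk/azq/0 72): {"bm":{"bf":{"hdy":93,"moi":85,"zs":17},"kna":[4,82,61,19,98,62],"yr":{"fu":61,"zc":63}},"s":[[0,35,23,95,62],[63,67,90,73],[40,16,46,59]],"uk":{"azq":[72,27,97],"t":[11,42,29,90,77],"xh":[15,22,61,5]},"vf":[[69,66,45],[32,92,16,35,26,78]],"vo":81}
After op 8 (replace /bm/bf/moi 84): {"bm":{"bf":{"hdy":93,"moi":84,"zs":17},"kna":[4,82,61,19,98,62],"yr":{"fu":61,"zc":63}},"s":[[0,35,23,95,62],[63,67,90,73],[40,16,46,59]],"uk":{"azq":[72,27,97],"t":[11,42,29,90,77],"xh":[15,22,61,5]},"vf":[[69,66,45],[32,92,16,35,26,78]],"vo":81}
After op 9 (add /s/1 29): {"bm":{"bf":{"hdy":93,"moi":84,"zs":17},"kna":[4,82,61,19,98,62],"yr":{"fu":61,"zc":63}},"s":[[0,35,23,95,62],29,[63,67,90,73],[40,16,46,59]],"uk":{"azq":[72,27,97],"t":[11,42,29,90,77],"xh":[15,22,61,5]},"vf":[[69,66,45],[32,92,16,35,26,78]],"vo":81}
After op 10 (add /bm/yr/sg 92): {"bm":{"bf":{"hdy":93,"moi":84,"zs":17},"kna":[4,82,61,19,98,62],"yr":{"fu":61,"sg":92,"zc":63}},"s":[[0,35,23,95,62],29,[63,67,90,73],[40,16,46,59]],"uk":{"azq":[72,27,97],"t":[11,42,29,90,77],"xh":[15,22,61,5]},"vf":[[69,66,45],[32,92,16,35,26,78]],"vo":81}
After op 11 (add /uk/xh/4 91): {"bm":{"bf":{"hdy":93,"moi":84,"zs":17},"kna":[4,82,61,19,98,62],"yr":{"fu":61,"sg":92,"zc":63}},"s":[[0,35,23,95,62],29,[63,67,90,73],[40,16,46,59]],"uk":{"azq":[72,27,97],"t":[11,42,29,90,77],"xh":[15,22,61,5,91]},"vf":[[69,66,45],[32,92,16,35,26,78]],"vo":81}
Value at /s/2/0: 63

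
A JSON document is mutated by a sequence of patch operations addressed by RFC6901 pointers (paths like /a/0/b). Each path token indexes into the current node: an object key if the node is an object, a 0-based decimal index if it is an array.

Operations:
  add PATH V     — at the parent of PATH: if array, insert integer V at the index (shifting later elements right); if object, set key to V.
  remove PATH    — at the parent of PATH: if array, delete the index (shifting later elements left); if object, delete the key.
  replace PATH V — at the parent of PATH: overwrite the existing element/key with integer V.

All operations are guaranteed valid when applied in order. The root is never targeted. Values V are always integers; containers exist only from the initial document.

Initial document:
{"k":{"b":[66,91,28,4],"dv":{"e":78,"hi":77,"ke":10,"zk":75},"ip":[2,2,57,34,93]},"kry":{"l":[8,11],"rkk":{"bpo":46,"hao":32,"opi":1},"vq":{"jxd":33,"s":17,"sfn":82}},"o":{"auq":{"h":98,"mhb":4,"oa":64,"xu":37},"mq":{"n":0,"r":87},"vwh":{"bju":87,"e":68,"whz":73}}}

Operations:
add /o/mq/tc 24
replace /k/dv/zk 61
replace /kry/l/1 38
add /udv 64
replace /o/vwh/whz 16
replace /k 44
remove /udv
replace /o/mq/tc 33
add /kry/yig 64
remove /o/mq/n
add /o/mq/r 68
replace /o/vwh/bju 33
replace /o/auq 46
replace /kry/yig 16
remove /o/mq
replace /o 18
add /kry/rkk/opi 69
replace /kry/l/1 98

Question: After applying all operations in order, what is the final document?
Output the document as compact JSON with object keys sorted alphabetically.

Answer: {"k":44,"kry":{"l":[8,98],"rkk":{"bpo":46,"hao":32,"opi":69},"vq":{"jxd":33,"s":17,"sfn":82},"yig":16},"o":18}

Derivation:
After op 1 (add /o/mq/tc 24): {"k":{"b":[66,91,28,4],"dv":{"e":78,"hi":77,"ke":10,"zk":75},"ip":[2,2,57,34,93]},"kry":{"l":[8,11],"rkk":{"bpo":46,"hao":32,"opi":1},"vq":{"jxd":33,"s":17,"sfn":82}},"o":{"auq":{"h":98,"mhb":4,"oa":64,"xu":37},"mq":{"n":0,"r":87,"tc":24},"vwh":{"bju":87,"e":68,"whz":73}}}
After op 2 (replace /k/dv/zk 61): {"k":{"b":[66,91,28,4],"dv":{"e":78,"hi":77,"ke":10,"zk":61},"ip":[2,2,57,34,93]},"kry":{"l":[8,11],"rkk":{"bpo":46,"hao":32,"opi":1},"vq":{"jxd":33,"s":17,"sfn":82}},"o":{"auq":{"h":98,"mhb":4,"oa":64,"xu":37},"mq":{"n":0,"r":87,"tc":24},"vwh":{"bju":87,"e":68,"whz":73}}}
After op 3 (replace /kry/l/1 38): {"k":{"b":[66,91,28,4],"dv":{"e":78,"hi":77,"ke":10,"zk":61},"ip":[2,2,57,34,93]},"kry":{"l":[8,38],"rkk":{"bpo":46,"hao":32,"opi":1},"vq":{"jxd":33,"s":17,"sfn":82}},"o":{"auq":{"h":98,"mhb":4,"oa":64,"xu":37},"mq":{"n":0,"r":87,"tc":24},"vwh":{"bju":87,"e":68,"whz":73}}}
After op 4 (add /udv 64): {"k":{"b":[66,91,28,4],"dv":{"e":78,"hi":77,"ke":10,"zk":61},"ip":[2,2,57,34,93]},"kry":{"l":[8,38],"rkk":{"bpo":46,"hao":32,"opi":1},"vq":{"jxd":33,"s":17,"sfn":82}},"o":{"auq":{"h":98,"mhb":4,"oa":64,"xu":37},"mq":{"n":0,"r":87,"tc":24},"vwh":{"bju":87,"e":68,"whz":73}},"udv":64}
After op 5 (replace /o/vwh/whz 16): {"k":{"b":[66,91,28,4],"dv":{"e":78,"hi":77,"ke":10,"zk":61},"ip":[2,2,57,34,93]},"kry":{"l":[8,38],"rkk":{"bpo":46,"hao":32,"opi":1},"vq":{"jxd":33,"s":17,"sfn":82}},"o":{"auq":{"h":98,"mhb":4,"oa":64,"xu":37},"mq":{"n":0,"r":87,"tc":24},"vwh":{"bju":87,"e":68,"whz":16}},"udv":64}
After op 6 (replace /k 44): {"k":44,"kry":{"l":[8,38],"rkk":{"bpo":46,"hao":32,"opi":1},"vq":{"jxd":33,"s":17,"sfn":82}},"o":{"auq":{"h":98,"mhb":4,"oa":64,"xu":37},"mq":{"n":0,"r":87,"tc":24},"vwh":{"bju":87,"e":68,"whz":16}},"udv":64}
After op 7 (remove /udv): {"k":44,"kry":{"l":[8,38],"rkk":{"bpo":46,"hao":32,"opi":1},"vq":{"jxd":33,"s":17,"sfn":82}},"o":{"auq":{"h":98,"mhb":4,"oa":64,"xu":37},"mq":{"n":0,"r":87,"tc":24},"vwh":{"bju":87,"e":68,"whz":16}}}
After op 8 (replace /o/mq/tc 33): {"k":44,"kry":{"l":[8,38],"rkk":{"bpo":46,"hao":32,"opi":1},"vq":{"jxd":33,"s":17,"sfn":82}},"o":{"auq":{"h":98,"mhb":4,"oa":64,"xu":37},"mq":{"n":0,"r":87,"tc":33},"vwh":{"bju":87,"e":68,"whz":16}}}
After op 9 (add /kry/yig 64): {"k":44,"kry":{"l":[8,38],"rkk":{"bpo":46,"hao":32,"opi":1},"vq":{"jxd":33,"s":17,"sfn":82},"yig":64},"o":{"auq":{"h":98,"mhb":4,"oa":64,"xu":37},"mq":{"n":0,"r":87,"tc":33},"vwh":{"bju":87,"e":68,"whz":16}}}
After op 10 (remove /o/mq/n): {"k":44,"kry":{"l":[8,38],"rkk":{"bpo":46,"hao":32,"opi":1},"vq":{"jxd":33,"s":17,"sfn":82},"yig":64},"o":{"auq":{"h":98,"mhb":4,"oa":64,"xu":37},"mq":{"r":87,"tc":33},"vwh":{"bju":87,"e":68,"whz":16}}}
After op 11 (add /o/mq/r 68): {"k":44,"kry":{"l":[8,38],"rkk":{"bpo":46,"hao":32,"opi":1},"vq":{"jxd":33,"s":17,"sfn":82},"yig":64},"o":{"auq":{"h":98,"mhb":4,"oa":64,"xu":37},"mq":{"r":68,"tc":33},"vwh":{"bju":87,"e":68,"whz":16}}}
After op 12 (replace /o/vwh/bju 33): {"k":44,"kry":{"l":[8,38],"rkk":{"bpo":46,"hao":32,"opi":1},"vq":{"jxd":33,"s":17,"sfn":82},"yig":64},"o":{"auq":{"h":98,"mhb":4,"oa":64,"xu":37},"mq":{"r":68,"tc":33},"vwh":{"bju":33,"e":68,"whz":16}}}
After op 13 (replace /o/auq 46): {"k":44,"kry":{"l":[8,38],"rkk":{"bpo":46,"hao":32,"opi":1},"vq":{"jxd":33,"s":17,"sfn":82},"yig":64},"o":{"auq":46,"mq":{"r":68,"tc":33},"vwh":{"bju":33,"e":68,"whz":16}}}
After op 14 (replace /kry/yig 16): {"k":44,"kry":{"l":[8,38],"rkk":{"bpo":46,"hao":32,"opi":1},"vq":{"jxd":33,"s":17,"sfn":82},"yig":16},"o":{"auq":46,"mq":{"r":68,"tc":33},"vwh":{"bju":33,"e":68,"whz":16}}}
After op 15 (remove /o/mq): {"k":44,"kry":{"l":[8,38],"rkk":{"bpo":46,"hao":32,"opi":1},"vq":{"jxd":33,"s":17,"sfn":82},"yig":16},"o":{"auq":46,"vwh":{"bju":33,"e":68,"whz":16}}}
After op 16 (replace /o 18): {"k":44,"kry":{"l":[8,38],"rkk":{"bpo":46,"hao":32,"opi":1},"vq":{"jxd":33,"s":17,"sfn":82},"yig":16},"o":18}
After op 17 (add /kry/rkk/opi 69): {"k":44,"kry":{"l":[8,38],"rkk":{"bpo":46,"hao":32,"opi":69},"vq":{"jxd":33,"s":17,"sfn":82},"yig":16},"o":18}
After op 18 (replace /kry/l/1 98): {"k":44,"kry":{"l":[8,98],"rkk":{"bpo":46,"hao":32,"opi":69},"vq":{"jxd":33,"s":17,"sfn":82},"yig":16},"o":18}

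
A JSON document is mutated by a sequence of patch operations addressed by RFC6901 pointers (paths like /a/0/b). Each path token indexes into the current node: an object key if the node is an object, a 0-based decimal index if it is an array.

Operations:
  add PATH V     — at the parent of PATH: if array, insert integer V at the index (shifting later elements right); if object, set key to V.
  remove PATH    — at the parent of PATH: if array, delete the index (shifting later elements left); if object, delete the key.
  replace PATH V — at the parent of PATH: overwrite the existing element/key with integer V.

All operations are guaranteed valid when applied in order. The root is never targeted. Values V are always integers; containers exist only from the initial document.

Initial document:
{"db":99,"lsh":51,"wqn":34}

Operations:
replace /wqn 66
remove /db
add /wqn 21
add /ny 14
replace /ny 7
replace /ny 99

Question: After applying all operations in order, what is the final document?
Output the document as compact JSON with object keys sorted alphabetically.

Answer: {"lsh":51,"ny":99,"wqn":21}

Derivation:
After op 1 (replace /wqn 66): {"db":99,"lsh":51,"wqn":66}
After op 2 (remove /db): {"lsh":51,"wqn":66}
After op 3 (add /wqn 21): {"lsh":51,"wqn":21}
After op 4 (add /ny 14): {"lsh":51,"ny":14,"wqn":21}
After op 5 (replace /ny 7): {"lsh":51,"ny":7,"wqn":21}
After op 6 (replace /ny 99): {"lsh":51,"ny":99,"wqn":21}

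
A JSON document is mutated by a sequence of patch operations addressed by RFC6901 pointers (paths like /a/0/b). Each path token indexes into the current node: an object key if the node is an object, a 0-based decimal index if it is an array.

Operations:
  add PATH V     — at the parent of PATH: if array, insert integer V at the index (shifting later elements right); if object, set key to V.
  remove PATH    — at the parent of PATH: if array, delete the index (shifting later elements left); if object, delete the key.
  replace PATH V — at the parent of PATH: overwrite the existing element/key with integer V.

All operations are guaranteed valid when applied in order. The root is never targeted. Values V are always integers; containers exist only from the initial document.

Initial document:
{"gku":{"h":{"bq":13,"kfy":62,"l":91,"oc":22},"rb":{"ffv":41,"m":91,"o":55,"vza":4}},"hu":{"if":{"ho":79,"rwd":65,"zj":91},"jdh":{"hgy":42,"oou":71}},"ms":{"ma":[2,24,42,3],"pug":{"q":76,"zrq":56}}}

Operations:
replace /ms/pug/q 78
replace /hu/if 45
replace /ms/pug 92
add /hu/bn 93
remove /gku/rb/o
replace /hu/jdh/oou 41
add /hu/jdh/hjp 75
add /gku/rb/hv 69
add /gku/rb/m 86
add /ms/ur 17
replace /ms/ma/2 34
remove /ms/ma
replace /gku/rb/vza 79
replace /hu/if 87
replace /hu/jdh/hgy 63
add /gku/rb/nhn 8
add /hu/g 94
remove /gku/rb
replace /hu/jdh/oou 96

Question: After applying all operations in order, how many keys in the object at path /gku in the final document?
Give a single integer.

Answer: 1

Derivation:
After op 1 (replace /ms/pug/q 78): {"gku":{"h":{"bq":13,"kfy":62,"l":91,"oc":22},"rb":{"ffv":41,"m":91,"o":55,"vza":4}},"hu":{"if":{"ho":79,"rwd":65,"zj":91},"jdh":{"hgy":42,"oou":71}},"ms":{"ma":[2,24,42,3],"pug":{"q":78,"zrq":56}}}
After op 2 (replace /hu/if 45): {"gku":{"h":{"bq":13,"kfy":62,"l":91,"oc":22},"rb":{"ffv":41,"m":91,"o":55,"vza":4}},"hu":{"if":45,"jdh":{"hgy":42,"oou":71}},"ms":{"ma":[2,24,42,3],"pug":{"q":78,"zrq":56}}}
After op 3 (replace /ms/pug 92): {"gku":{"h":{"bq":13,"kfy":62,"l":91,"oc":22},"rb":{"ffv":41,"m":91,"o":55,"vza":4}},"hu":{"if":45,"jdh":{"hgy":42,"oou":71}},"ms":{"ma":[2,24,42,3],"pug":92}}
After op 4 (add /hu/bn 93): {"gku":{"h":{"bq":13,"kfy":62,"l":91,"oc":22},"rb":{"ffv":41,"m":91,"o":55,"vza":4}},"hu":{"bn":93,"if":45,"jdh":{"hgy":42,"oou":71}},"ms":{"ma":[2,24,42,3],"pug":92}}
After op 5 (remove /gku/rb/o): {"gku":{"h":{"bq":13,"kfy":62,"l":91,"oc":22},"rb":{"ffv":41,"m":91,"vza":4}},"hu":{"bn":93,"if":45,"jdh":{"hgy":42,"oou":71}},"ms":{"ma":[2,24,42,3],"pug":92}}
After op 6 (replace /hu/jdh/oou 41): {"gku":{"h":{"bq":13,"kfy":62,"l":91,"oc":22},"rb":{"ffv":41,"m":91,"vza":4}},"hu":{"bn":93,"if":45,"jdh":{"hgy":42,"oou":41}},"ms":{"ma":[2,24,42,3],"pug":92}}
After op 7 (add /hu/jdh/hjp 75): {"gku":{"h":{"bq":13,"kfy":62,"l":91,"oc":22},"rb":{"ffv":41,"m":91,"vza":4}},"hu":{"bn":93,"if":45,"jdh":{"hgy":42,"hjp":75,"oou":41}},"ms":{"ma":[2,24,42,3],"pug":92}}
After op 8 (add /gku/rb/hv 69): {"gku":{"h":{"bq":13,"kfy":62,"l":91,"oc":22},"rb":{"ffv":41,"hv":69,"m":91,"vza":4}},"hu":{"bn":93,"if":45,"jdh":{"hgy":42,"hjp":75,"oou":41}},"ms":{"ma":[2,24,42,3],"pug":92}}
After op 9 (add /gku/rb/m 86): {"gku":{"h":{"bq":13,"kfy":62,"l":91,"oc":22},"rb":{"ffv":41,"hv":69,"m":86,"vza":4}},"hu":{"bn":93,"if":45,"jdh":{"hgy":42,"hjp":75,"oou":41}},"ms":{"ma":[2,24,42,3],"pug":92}}
After op 10 (add /ms/ur 17): {"gku":{"h":{"bq":13,"kfy":62,"l":91,"oc":22},"rb":{"ffv":41,"hv":69,"m":86,"vza":4}},"hu":{"bn":93,"if":45,"jdh":{"hgy":42,"hjp":75,"oou":41}},"ms":{"ma":[2,24,42,3],"pug":92,"ur":17}}
After op 11 (replace /ms/ma/2 34): {"gku":{"h":{"bq":13,"kfy":62,"l":91,"oc":22},"rb":{"ffv":41,"hv":69,"m":86,"vza":4}},"hu":{"bn":93,"if":45,"jdh":{"hgy":42,"hjp":75,"oou":41}},"ms":{"ma":[2,24,34,3],"pug":92,"ur":17}}
After op 12 (remove /ms/ma): {"gku":{"h":{"bq":13,"kfy":62,"l":91,"oc":22},"rb":{"ffv":41,"hv":69,"m":86,"vza":4}},"hu":{"bn":93,"if":45,"jdh":{"hgy":42,"hjp":75,"oou":41}},"ms":{"pug":92,"ur":17}}
After op 13 (replace /gku/rb/vza 79): {"gku":{"h":{"bq":13,"kfy":62,"l":91,"oc":22},"rb":{"ffv":41,"hv":69,"m":86,"vza":79}},"hu":{"bn":93,"if":45,"jdh":{"hgy":42,"hjp":75,"oou":41}},"ms":{"pug":92,"ur":17}}
After op 14 (replace /hu/if 87): {"gku":{"h":{"bq":13,"kfy":62,"l":91,"oc":22},"rb":{"ffv":41,"hv":69,"m":86,"vza":79}},"hu":{"bn":93,"if":87,"jdh":{"hgy":42,"hjp":75,"oou":41}},"ms":{"pug":92,"ur":17}}
After op 15 (replace /hu/jdh/hgy 63): {"gku":{"h":{"bq":13,"kfy":62,"l":91,"oc":22},"rb":{"ffv":41,"hv":69,"m":86,"vza":79}},"hu":{"bn":93,"if":87,"jdh":{"hgy":63,"hjp":75,"oou":41}},"ms":{"pug":92,"ur":17}}
After op 16 (add /gku/rb/nhn 8): {"gku":{"h":{"bq":13,"kfy":62,"l":91,"oc":22},"rb":{"ffv":41,"hv":69,"m":86,"nhn":8,"vza":79}},"hu":{"bn":93,"if":87,"jdh":{"hgy":63,"hjp":75,"oou":41}},"ms":{"pug":92,"ur":17}}
After op 17 (add /hu/g 94): {"gku":{"h":{"bq":13,"kfy":62,"l":91,"oc":22},"rb":{"ffv":41,"hv":69,"m":86,"nhn":8,"vza":79}},"hu":{"bn":93,"g":94,"if":87,"jdh":{"hgy":63,"hjp":75,"oou":41}},"ms":{"pug":92,"ur":17}}
After op 18 (remove /gku/rb): {"gku":{"h":{"bq":13,"kfy":62,"l":91,"oc":22}},"hu":{"bn":93,"g":94,"if":87,"jdh":{"hgy":63,"hjp":75,"oou":41}},"ms":{"pug":92,"ur":17}}
After op 19 (replace /hu/jdh/oou 96): {"gku":{"h":{"bq":13,"kfy":62,"l":91,"oc":22}},"hu":{"bn":93,"g":94,"if":87,"jdh":{"hgy":63,"hjp":75,"oou":96}},"ms":{"pug":92,"ur":17}}
Size at path /gku: 1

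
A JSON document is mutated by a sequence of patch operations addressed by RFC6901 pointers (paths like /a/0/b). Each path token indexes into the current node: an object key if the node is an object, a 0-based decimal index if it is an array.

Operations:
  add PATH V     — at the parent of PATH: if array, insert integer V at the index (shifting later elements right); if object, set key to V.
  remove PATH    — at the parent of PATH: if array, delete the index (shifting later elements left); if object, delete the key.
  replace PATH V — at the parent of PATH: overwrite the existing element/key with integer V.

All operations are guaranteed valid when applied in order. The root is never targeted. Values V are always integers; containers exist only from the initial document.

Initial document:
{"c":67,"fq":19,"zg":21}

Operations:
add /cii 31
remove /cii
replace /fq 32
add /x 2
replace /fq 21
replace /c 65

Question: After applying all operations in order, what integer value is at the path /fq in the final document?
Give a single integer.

Answer: 21

Derivation:
After op 1 (add /cii 31): {"c":67,"cii":31,"fq":19,"zg":21}
After op 2 (remove /cii): {"c":67,"fq":19,"zg":21}
After op 3 (replace /fq 32): {"c":67,"fq":32,"zg":21}
After op 4 (add /x 2): {"c":67,"fq":32,"x":2,"zg":21}
After op 5 (replace /fq 21): {"c":67,"fq":21,"x":2,"zg":21}
After op 6 (replace /c 65): {"c":65,"fq":21,"x":2,"zg":21}
Value at /fq: 21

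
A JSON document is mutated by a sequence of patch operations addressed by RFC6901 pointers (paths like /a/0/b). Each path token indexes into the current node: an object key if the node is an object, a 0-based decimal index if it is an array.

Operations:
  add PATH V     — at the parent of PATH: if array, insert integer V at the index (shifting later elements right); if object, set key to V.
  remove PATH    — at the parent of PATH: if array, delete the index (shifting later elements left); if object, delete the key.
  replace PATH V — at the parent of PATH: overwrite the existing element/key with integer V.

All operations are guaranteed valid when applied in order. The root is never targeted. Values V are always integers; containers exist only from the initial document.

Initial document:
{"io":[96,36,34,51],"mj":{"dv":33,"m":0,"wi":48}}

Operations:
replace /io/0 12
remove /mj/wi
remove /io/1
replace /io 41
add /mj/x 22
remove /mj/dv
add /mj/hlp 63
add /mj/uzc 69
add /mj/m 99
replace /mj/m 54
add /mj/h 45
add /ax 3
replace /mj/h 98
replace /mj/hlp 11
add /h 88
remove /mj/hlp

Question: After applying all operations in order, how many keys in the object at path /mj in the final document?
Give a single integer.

After op 1 (replace /io/0 12): {"io":[12,36,34,51],"mj":{"dv":33,"m":0,"wi":48}}
After op 2 (remove /mj/wi): {"io":[12,36,34,51],"mj":{"dv":33,"m":0}}
After op 3 (remove /io/1): {"io":[12,34,51],"mj":{"dv":33,"m":0}}
After op 4 (replace /io 41): {"io":41,"mj":{"dv":33,"m":0}}
After op 5 (add /mj/x 22): {"io":41,"mj":{"dv":33,"m":0,"x":22}}
After op 6 (remove /mj/dv): {"io":41,"mj":{"m":0,"x":22}}
After op 7 (add /mj/hlp 63): {"io":41,"mj":{"hlp":63,"m":0,"x":22}}
After op 8 (add /mj/uzc 69): {"io":41,"mj":{"hlp":63,"m":0,"uzc":69,"x":22}}
After op 9 (add /mj/m 99): {"io":41,"mj":{"hlp":63,"m":99,"uzc":69,"x":22}}
After op 10 (replace /mj/m 54): {"io":41,"mj":{"hlp":63,"m":54,"uzc":69,"x":22}}
After op 11 (add /mj/h 45): {"io":41,"mj":{"h":45,"hlp":63,"m":54,"uzc":69,"x":22}}
After op 12 (add /ax 3): {"ax":3,"io":41,"mj":{"h":45,"hlp":63,"m":54,"uzc":69,"x":22}}
After op 13 (replace /mj/h 98): {"ax":3,"io":41,"mj":{"h":98,"hlp":63,"m":54,"uzc":69,"x":22}}
After op 14 (replace /mj/hlp 11): {"ax":3,"io":41,"mj":{"h":98,"hlp":11,"m":54,"uzc":69,"x":22}}
After op 15 (add /h 88): {"ax":3,"h":88,"io":41,"mj":{"h":98,"hlp":11,"m":54,"uzc":69,"x":22}}
After op 16 (remove /mj/hlp): {"ax":3,"h":88,"io":41,"mj":{"h":98,"m":54,"uzc":69,"x":22}}
Size at path /mj: 4

Answer: 4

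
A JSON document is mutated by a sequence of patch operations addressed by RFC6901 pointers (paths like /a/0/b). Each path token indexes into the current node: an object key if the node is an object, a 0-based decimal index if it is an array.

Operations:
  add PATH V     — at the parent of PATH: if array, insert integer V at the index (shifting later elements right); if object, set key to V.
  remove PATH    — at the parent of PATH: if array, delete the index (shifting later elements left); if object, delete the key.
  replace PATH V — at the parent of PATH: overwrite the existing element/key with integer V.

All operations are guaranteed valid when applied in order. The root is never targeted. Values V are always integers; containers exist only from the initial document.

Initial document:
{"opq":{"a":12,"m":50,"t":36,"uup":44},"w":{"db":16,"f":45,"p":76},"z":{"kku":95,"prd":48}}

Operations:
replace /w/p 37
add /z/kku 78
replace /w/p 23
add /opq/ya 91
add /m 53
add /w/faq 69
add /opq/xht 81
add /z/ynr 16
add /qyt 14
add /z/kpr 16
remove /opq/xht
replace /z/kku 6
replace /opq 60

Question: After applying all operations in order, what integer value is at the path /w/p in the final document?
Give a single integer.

Answer: 23

Derivation:
After op 1 (replace /w/p 37): {"opq":{"a":12,"m":50,"t":36,"uup":44},"w":{"db":16,"f":45,"p":37},"z":{"kku":95,"prd":48}}
After op 2 (add /z/kku 78): {"opq":{"a":12,"m":50,"t":36,"uup":44},"w":{"db":16,"f":45,"p":37},"z":{"kku":78,"prd":48}}
After op 3 (replace /w/p 23): {"opq":{"a":12,"m":50,"t":36,"uup":44},"w":{"db":16,"f":45,"p":23},"z":{"kku":78,"prd":48}}
After op 4 (add /opq/ya 91): {"opq":{"a":12,"m":50,"t":36,"uup":44,"ya":91},"w":{"db":16,"f":45,"p":23},"z":{"kku":78,"prd":48}}
After op 5 (add /m 53): {"m":53,"opq":{"a":12,"m":50,"t":36,"uup":44,"ya":91},"w":{"db":16,"f":45,"p":23},"z":{"kku":78,"prd":48}}
After op 6 (add /w/faq 69): {"m":53,"opq":{"a":12,"m":50,"t":36,"uup":44,"ya":91},"w":{"db":16,"f":45,"faq":69,"p":23},"z":{"kku":78,"prd":48}}
After op 7 (add /opq/xht 81): {"m":53,"opq":{"a":12,"m":50,"t":36,"uup":44,"xht":81,"ya":91},"w":{"db":16,"f":45,"faq":69,"p":23},"z":{"kku":78,"prd":48}}
After op 8 (add /z/ynr 16): {"m":53,"opq":{"a":12,"m":50,"t":36,"uup":44,"xht":81,"ya":91},"w":{"db":16,"f":45,"faq":69,"p":23},"z":{"kku":78,"prd":48,"ynr":16}}
After op 9 (add /qyt 14): {"m":53,"opq":{"a":12,"m":50,"t":36,"uup":44,"xht":81,"ya":91},"qyt":14,"w":{"db":16,"f":45,"faq":69,"p":23},"z":{"kku":78,"prd":48,"ynr":16}}
After op 10 (add /z/kpr 16): {"m":53,"opq":{"a":12,"m":50,"t":36,"uup":44,"xht":81,"ya":91},"qyt":14,"w":{"db":16,"f":45,"faq":69,"p":23},"z":{"kku":78,"kpr":16,"prd":48,"ynr":16}}
After op 11 (remove /opq/xht): {"m":53,"opq":{"a":12,"m":50,"t":36,"uup":44,"ya":91},"qyt":14,"w":{"db":16,"f":45,"faq":69,"p":23},"z":{"kku":78,"kpr":16,"prd":48,"ynr":16}}
After op 12 (replace /z/kku 6): {"m":53,"opq":{"a":12,"m":50,"t":36,"uup":44,"ya":91},"qyt":14,"w":{"db":16,"f":45,"faq":69,"p":23},"z":{"kku":6,"kpr":16,"prd":48,"ynr":16}}
After op 13 (replace /opq 60): {"m":53,"opq":60,"qyt":14,"w":{"db":16,"f":45,"faq":69,"p":23},"z":{"kku":6,"kpr":16,"prd":48,"ynr":16}}
Value at /w/p: 23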